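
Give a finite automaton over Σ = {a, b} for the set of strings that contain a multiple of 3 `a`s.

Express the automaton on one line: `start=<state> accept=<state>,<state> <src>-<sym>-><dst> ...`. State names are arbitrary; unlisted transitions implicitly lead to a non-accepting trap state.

Keep the running count of `a`s modulo 3: each `a` advances along the cycle q0 → q1 → q2 → q0 while other symbols loop. Accept at q0.
        a   b  
>* q0   q1  q0 
   q1   q2  q1 
   q2   q0  q2 
(> = start, * = accepting)

start=q0 accept=q0 q0-a->q1 q0-b->q0 q1-a->q2 q1-b->q1 q2-a->q0 q2-b->q2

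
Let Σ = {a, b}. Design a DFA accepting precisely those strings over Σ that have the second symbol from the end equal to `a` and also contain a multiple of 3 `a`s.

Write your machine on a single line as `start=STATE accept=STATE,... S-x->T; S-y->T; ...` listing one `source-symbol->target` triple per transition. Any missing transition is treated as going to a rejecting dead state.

start=q0; accept=q7,q12; q0-a->q1; q0-b->q2; q1-a->q3; q1-b->q4; q2-a->q5; q2-b->q6; q3-a->q7; q3-b->q8; q4-a->q9; q4-b->q10; q5-a->q3; q5-b->q4; q6-a->q5; q6-b->q6; q7-a->q11; q7-b->q12; q8-a->q13; q8-b->q14; q9-a->q7; q9-b->q8; q10-a->q9; q10-b->q10; q11-a->q3; q11-b->q4; q12-a->q5; q12-b->q6; q13-a->q11; q13-b->q12; q14-a->q13; q14-b->q14

Build one automaton per condition and run them in lockstep. The first has 7 states tracking the last 2 symbols read; the second has 3 states tracking the count of `a`s modulo 3. A product state is a pair (one from each), accepting exactly when both do.
With 15 states:
          a    b  
>  q0     q1   q2 
   q1     q3   q4 
   q2     q5   q6 
   q3     q7   q8 
   q4     q9  q10 
   q5     q3   q4 
   q6     q5   q6 
 * q7    q11  q12 
   q8    q13  q14 
   q9     q7   q8 
   q10    q9  q10 
   q11    q3   q4 
 * q12    q5   q6 
   q13   q11  q12 
   q14   q13  q14 
(> = start, * = accepting)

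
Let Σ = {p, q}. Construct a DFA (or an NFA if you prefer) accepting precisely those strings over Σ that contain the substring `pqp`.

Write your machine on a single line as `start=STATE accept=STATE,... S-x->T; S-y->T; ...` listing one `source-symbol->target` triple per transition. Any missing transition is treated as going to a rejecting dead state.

Track how much of `pqp` has been matched so far: state S0 is no progress, S3 is the absorbing accept state reached once `pqp` has occurred. Intermediate states record partial matches; on a mismatch, fall back to the longest reusable overlap.
With 4 states:
        p   q  
>  S0   S1  S0 
   S1   S1  S2 
   S2   S3  S0 
 * S3   S3  S3 
(> = start, * = accepting)

start=S0; accept=S3; S0-p->S1; S0-q->S0; S1-p->S1; S1-q->S2; S2-p->S3; S2-q->S0; S3-p->S3; S3-q->S3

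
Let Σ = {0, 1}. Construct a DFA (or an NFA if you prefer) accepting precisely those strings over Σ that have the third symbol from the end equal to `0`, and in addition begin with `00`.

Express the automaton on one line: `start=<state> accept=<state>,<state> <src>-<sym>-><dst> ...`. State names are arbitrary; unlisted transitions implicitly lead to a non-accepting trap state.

start=A accept=H,I,P,Q A-0->B A-1->C B-0->D B-1->E C-0->F C-1->G D-0->H D-1->I E-0->J E-1->K F-0->L F-1->M G-0->N G-1->O H-0->H H-1->I I-0->P I-1->Q J-0->L J-1->M K-0->N K-1->O L-0->R L-1->S M-0->J M-1->K N-0->L N-1->M O-0->N O-1->O P-0->T P-1->U Q-0->V Q-1->W R-0->R R-1->S S-0->J S-1->K T-0->H T-1->I U-0->P U-1->Q V-0->T V-1->U W-0->V W-1->W

Build one automaton per condition and run them in lockstep. The first has 15 states tracking the last 3 symbols read; the second has 4 states tracking whether the input so far still matches the prefix `00`. A product state is a pair (one from each), accepting exactly when both do.
With 23 states:
       0  1 
>  A   B  C 
   B   D  E 
   C   F  G 
   D   H  I 
   E   J  K 
   F   L  M 
   G   N  O 
 * H   H  I 
 * I   P  Q 
   J   L  M 
   K   N  O 
   L   R  S 
   M   J  K 
   N   L  M 
   O   N  O 
 * P   T  U 
 * Q   V  W 
   R   R  S 
   S   J  K 
   T   H  I 
   U   P  Q 
   V   T  U 
   W   V  W 
(> = start, * = accepting)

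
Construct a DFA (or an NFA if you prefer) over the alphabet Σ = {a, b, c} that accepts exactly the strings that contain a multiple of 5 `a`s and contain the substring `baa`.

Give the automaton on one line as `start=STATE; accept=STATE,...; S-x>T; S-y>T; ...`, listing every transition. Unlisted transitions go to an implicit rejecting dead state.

start=q0; accept=q18; q0-a>q1; q0-b>q2; q0-c>q0; q1-a>q3; q1-b>q4; q1-c>q1; q2-a>q5; q2-b>q2; q2-c>q0; q3-a>q6; q3-b>q7; q3-c>q3; q4-a>q8; q4-b>q4; q4-c>q1; q5-a>q9; q5-b>q4; q5-c>q1; q6-a>q10; q6-b>q11; q6-c>q6; q7-a>q12; q7-b>q7; q7-c>q3; q8-a>q13; q8-b>q7; q8-c>q3; q9-a>q13; q9-b>q9; q9-c>q9; q10-a>q0; q10-b>q14; q10-c>q10; q11-a>q15; q11-b>q11; q11-c>q6; q12-a>q16; q12-b>q11; q12-c>q6; q13-a>q16; q13-b>q13; q13-c>q13; q14-a>q17; q14-b>q14; q14-c>q10; q15-a>q18; q15-b>q14; q15-c>q10; q16-a>q18; q16-b>q16; q16-c>q16; q17-a>q19; q17-b>q2; q17-c>q0; q18-a>q19; q18-b>q18; q18-c>q18; q19-a>q9; q19-b>q19; q19-c>q19

Handle the two conditions separately and then intersect. The first has 5 states tracking the count of `a`s modulo 5; the second has 4 states tracking whether and how much of `baa` has been seen. A product state is a pair (one from each), accepting exactly when both do.
A 20-state machine:
          a    b    c  
>  q0     q1   q2   q0 
   q1     q3   q4   q1 
   q2     q5   q2   q0 
   q3     q6   q7   q3 
   q4     q8   q4   q1 
   q5     q9   q4   q1 
   q6    q10  q11   q6 
   q7    q12   q7   q3 
   q8    q13   q7   q3 
   q9    q13   q9   q9 
   q10    q0  q14  q10 
   q11   q15  q11   q6 
   q12   q16  q11   q6 
   q13   q16  q13  q13 
   q14   q17  q14  q10 
   q15   q18  q14  q10 
   q16   q18  q16  q16 
   q17   q19   q2   q0 
 * q18   q19  q18  q18 
   q19    q9  q19  q19 
(> = start, * = accepting)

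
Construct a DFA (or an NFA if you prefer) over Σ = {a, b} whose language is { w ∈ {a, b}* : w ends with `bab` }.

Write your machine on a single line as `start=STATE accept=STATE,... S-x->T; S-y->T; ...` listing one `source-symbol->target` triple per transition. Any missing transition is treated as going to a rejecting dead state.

start=S0; accept=S3; S0-a->S0; S0-b->S1; S1-a->S2; S1-b->S1; S2-a->S0; S2-b->S3; S3-a->S2; S3-b->S1

Remember how much of `bab` the current input suffix matches. State S0 means no match yet; S1 means the last symbol is `b`; S2 means the last 2 symbols are `ba`; S3 means the last 3 symbols are `bab`. Only S3 accepts. On a mismatch, fall back to the longest proper suffix that is still a prefix of `bab`.
A 4-state machine:
        a   b  
>  S0   S0  S1 
   S1   S2  S1 
   S2   S0  S3 
 * S3   S2  S1 
(> = start, * = accepting)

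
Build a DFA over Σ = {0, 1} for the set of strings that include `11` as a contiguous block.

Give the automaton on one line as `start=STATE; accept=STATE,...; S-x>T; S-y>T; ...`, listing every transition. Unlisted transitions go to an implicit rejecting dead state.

Track how much of `11` has been matched so far: state A is no progress, C is the absorbing accept state reached once `11` has occurred. Intermediate states record partial matches; on a mismatch, fall back to the longest reusable overlap.
3 states suffice.
       0  1 
>  A   A  B 
   B   A  C 
 * C   C  C 
(> = start, * = accepting)

start=A; accept=C; A-0>A; A-1>B; B-0>A; B-1>C; C-0>C; C-1>C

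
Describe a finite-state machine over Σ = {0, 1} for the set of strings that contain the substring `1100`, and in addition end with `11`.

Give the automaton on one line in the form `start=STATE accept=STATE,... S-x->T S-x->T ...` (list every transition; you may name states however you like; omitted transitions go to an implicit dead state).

Build one automaton per condition and run them in lockstep. One (5 states) tracks whether and how much of `1100` has been seen; the other (3 states) tracks how much of the suffix `11` has currently been matched. Each combined state is a pair, one component from each; accept when both components accept.
With 7 states:
        0   1  
>  s0   s0  s1 
   s1   s0  s2 
   s2   s3  s2 
   s3   s4  s1 
   s4   s4  s5 
   s5   s4  s6 
 * s6   s4  s6 
(> = start, * = accepting)

start=s0 accept=s6 s0-0->s0 s0-1->s1 s1-0->s0 s1-1->s2 s2-0->s3 s2-1->s2 s3-0->s4 s3-1->s1 s4-0->s4 s4-1->s5 s5-0->s4 s5-1->s6 s6-0->s4 s6-1->s6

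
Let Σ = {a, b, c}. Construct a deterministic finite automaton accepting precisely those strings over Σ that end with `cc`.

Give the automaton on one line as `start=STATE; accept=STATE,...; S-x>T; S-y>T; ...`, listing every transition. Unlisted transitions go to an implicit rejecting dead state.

start=s0; accept=s2; s0-a>s0; s0-b>s0; s0-c>s1; s1-a>s0; s1-b>s0; s1-c>s2; s2-a>s0; s2-b>s0; s2-c>s2

Let each state record the length of the longest suffix of the input read so far that is also a prefix of `cc`. s1 means the last symbol is `c`; s2 means the last 2 symbols are `cc`. Accept only at s2, where the string currently ends in `cc`.
With 3 states:
        a   b   c  
>  s0   s0  s0  s1 
   s1   s0  s0  s2 
 * s2   s0  s0  s2 
(> = start, * = accepting)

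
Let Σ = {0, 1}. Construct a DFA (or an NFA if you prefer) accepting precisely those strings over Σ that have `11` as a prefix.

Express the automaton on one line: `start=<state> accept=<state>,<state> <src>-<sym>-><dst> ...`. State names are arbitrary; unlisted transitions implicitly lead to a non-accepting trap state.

Check the first 2 symbols one by one: s0 through s1 record how many have matched `11` so far; any wrong symbol goes to the dead state s3. After all 2 match we enter the accepting sink s2.
With 4 states:
        0   1  
>  s0   s3  s1 
   s1   s3  s2 
 * s2   s2  s2 
   s3   s3  s3 
(> = start, * = accepting)

start=s0 accept=s2 s0-0->s3 s0-1->s1 s1-0->s3 s1-1->s2 s2-0->s2 s2-1->s2 s3-0->s3 s3-1->s3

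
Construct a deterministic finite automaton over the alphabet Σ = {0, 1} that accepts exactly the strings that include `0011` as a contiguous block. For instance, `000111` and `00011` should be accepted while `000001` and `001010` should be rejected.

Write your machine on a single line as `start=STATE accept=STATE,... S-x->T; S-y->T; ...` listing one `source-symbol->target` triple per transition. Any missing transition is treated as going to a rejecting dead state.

start=q0; accept=q4; q0-0->q1; q0-1->q0; q1-0->q2; q1-1->q0; q2-0->q2; q2-1->q3; q3-0->q1; q3-1->q4; q4-0->q4; q4-1->q4

States q0..q3 record the length of the longest prefix of `0011` that matches the current input suffix. Reaching q4 means `0011` has been seen, and we stay there forever. Accept from q4.
5 states suffice.
        0   1  
>  q0   q1  q0 
   q1   q2  q0 
   q2   q2  q3 
   q3   q1  q4 
 * q4   q4  q4 
(> = start, * = accepting)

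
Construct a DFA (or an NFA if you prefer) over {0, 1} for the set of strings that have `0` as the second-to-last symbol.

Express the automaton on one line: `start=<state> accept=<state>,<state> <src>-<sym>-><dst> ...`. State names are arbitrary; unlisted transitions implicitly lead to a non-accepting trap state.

start=q0 accept=q3,q4 q0-0->q1 q0-1->q2 q1-0->q3 q1-1->q4 q2-0->q5 q2-1->q6 q3-0->q3 q3-1->q4 q4-0->q5 q4-1->q6 q5-0->q3 q5-1->q4 q6-0->q5 q6-1->q6

Because acceptance depends on a position counted from the end, the machine has to buffer the most recent 2 symbols. Make each state the string of the last up-to-2 symbols read; on input `x` shift the window left and append `x`. Accept when the buffered window has length 2 and begins with `0`.
        0   1  
>  q0   q1  q2 
   q1   q3  q4 
   q2   q5  q6 
 * q3   q3  q4 
 * q4   q5  q6 
   q5   q3  q4 
   q6   q5  q6 
(> = start, * = accepting)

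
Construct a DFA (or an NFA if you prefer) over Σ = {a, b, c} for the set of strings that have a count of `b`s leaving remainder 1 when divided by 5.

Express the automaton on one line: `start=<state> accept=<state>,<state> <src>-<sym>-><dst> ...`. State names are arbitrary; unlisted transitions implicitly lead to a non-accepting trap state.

start=q0 accept=q1 q0-a->q0 q0-b->q1 q0-c->q0 q1-a->q1 q1-b->q2 q1-c->q1 q2-a->q2 q2-b->q3 q2-c->q2 q3-a->q3 q3-b->q4 q3-c->q3 q4-a->q4 q4-b->q0 q4-c->q4

The only thing that matters is how many `b`s have appeared, reduced mod 5. Use one state per residue: q0 for 0, …, q4 for 4. Reading `b` moves to the next residue; anything else stays put. q1 is accepting.
        a   b   c  
>  q0   q0  q1  q0 
 * q1   q1  q2  q1 
   q2   q2  q3  q2 
   q3   q3  q4  q3 
   q4   q4  q0  q4 
(> = start, * = accepting)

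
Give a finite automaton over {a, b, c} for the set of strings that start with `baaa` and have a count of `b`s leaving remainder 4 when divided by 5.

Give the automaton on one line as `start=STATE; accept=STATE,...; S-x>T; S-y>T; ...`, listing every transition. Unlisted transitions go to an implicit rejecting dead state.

start=S0; accept=S12; S0-a>S1; S0-b>S2; S0-c>S1; S1-a>S1; S1-b>S3; S1-c>S1; S2-a>S4; S2-b>S5; S2-c>S3; S3-a>S3; S3-b>S5; S3-c>S3; S4-a>S6; S4-b>S5; S4-c>S3; S5-a>S5; S5-b>S7; S5-c>S5; S6-a>S8; S6-b>S5; S6-c>S3; S7-a>S7; S7-b>S9; S7-c>S7; S8-a>S8; S8-b>S10; S8-c>S8; S9-a>S9; S9-b>S1; S9-c>S9; S10-a>S10; S10-b>S11; S10-c>S10; S11-a>S11; S11-b>S12; S11-c>S11; S12-a>S12; S12-b>S13; S12-c>S12; S13-a>S13; S13-b>S8; S13-c>S13

Run two small machines in parallel and take their product. One (6 states) tracks whether the input so far still matches the prefix `baaa`; the other (5 states) tracks the count of `b`s modulo 5. Each combined state is a pair, one component from each; accept when both components accept.
          a    b    c  
>  S0     S1   S2   S1 
   S1     S1   S3   S1 
   S2     S4   S5   S3 
   S3     S3   S5   S3 
   S4     S6   S5   S3 
   S5     S5   S7   S5 
   S6     S8   S5   S3 
   S7     S7   S9   S7 
   S8     S8  S10   S8 
   S9     S9   S1   S9 
   S10   S10  S11  S10 
   S11   S11  S12  S11 
 * S12   S12  S13  S12 
   S13   S13   S8  S13 
(> = start, * = accepting)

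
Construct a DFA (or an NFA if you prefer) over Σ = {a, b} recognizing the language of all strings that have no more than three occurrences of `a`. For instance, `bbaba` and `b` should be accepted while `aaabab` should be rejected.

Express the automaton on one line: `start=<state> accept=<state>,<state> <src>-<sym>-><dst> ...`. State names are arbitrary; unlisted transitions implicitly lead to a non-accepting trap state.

Only the number of `a`s matters, and only up to 4. Make a chain s0 → s1 → s2 → s3 → s4 advanced by each `a` (with s4 absorbing); every other symbol self-loops. The accepting set is {s0, s1, s2, s3}.
A 5-state machine:
        a   b  
>* s0   s1  s0 
 * s1   s2  s1 
 * s2   s3  s2 
 * s3   s4  s3 
   s4   s4  s4 
(> = start, * = accepting)

start=s0 accept=s0,s1,s2,s3 s0-a->s1 s0-b->s0 s1-a->s2 s1-b->s1 s2-a->s3 s2-b->s2 s3-a->s4 s3-b->s3 s4-a->s4 s4-b->s4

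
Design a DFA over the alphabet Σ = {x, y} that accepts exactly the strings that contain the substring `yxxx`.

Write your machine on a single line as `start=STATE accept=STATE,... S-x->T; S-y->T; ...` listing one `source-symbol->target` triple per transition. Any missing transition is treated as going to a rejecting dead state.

States S0..S3 record the length of the longest prefix of `yxxx` that matches the current input suffix. Reaching S4 means `yxxx` has been seen, and we stay there forever. Accept from S4.
        x   y  
>  S0   S0  S1 
   S1   S2  S1 
   S2   S3  S1 
   S3   S4  S1 
 * S4   S4  S4 
(> = start, * = accepting)

start=S0; accept=S4; S0-x->S0; S0-y->S1; S1-x->S2; S1-y->S1; S2-x->S3; S2-y->S1; S3-x->S4; S3-y->S1; S4-x->S4; S4-y->S4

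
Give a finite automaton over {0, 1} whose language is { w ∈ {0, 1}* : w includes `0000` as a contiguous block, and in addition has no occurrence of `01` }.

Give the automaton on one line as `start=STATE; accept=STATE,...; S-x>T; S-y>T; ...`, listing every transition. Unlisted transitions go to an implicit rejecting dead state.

start=s0; accept=s5; s0-0>s1; s0-1>s0; s1-0>s2; s1-1>s3; s2-0>s4; s2-1>s3; s3-0>s3; s3-1>s3; s4-0>s5; s4-1>s3; s5-0>s5; s5-1>s3

Handle the two conditions separately and then intersect. The first has 5 states tracking whether and how much of `0000` has been seen; the second has 3 states tracking partial matches of the forbidden pattern `01`. A product state is a pair (one from each), accepting exactly when both do. Equivalent product states are then merged.
With 6 states:
        0   1  
>  s0   s1  s0 
   s1   s2  s3 
   s2   s4  s3 
   s3   s3  s3 
   s4   s5  s3 
 * s5   s5  s3 
(> = start, * = accepting)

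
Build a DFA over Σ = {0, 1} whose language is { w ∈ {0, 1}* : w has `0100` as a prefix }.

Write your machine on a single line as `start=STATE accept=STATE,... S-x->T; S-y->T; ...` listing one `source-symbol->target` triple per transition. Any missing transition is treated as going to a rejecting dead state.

start=s0; accept=s4; s0-0->s1; s0-1->s5; s1-0->s5; s1-1->s2; s2-0->s3; s2-1->s5; s3-0->s4; s3-1->s5; s4-0->s4; s4-1->s4; s5-0->s5; s5-1->s5

Check the first 4 symbols one by one: s0 through s3 record how many have matched `0100` so far; any wrong symbol goes to the dead state s5. After all 4 match we enter the accepting sink s4.
With 6 states:
        0   1  
>  s0   s1  s5 
   s1   s5  s2 
   s2   s3  s5 
   s3   s4  s5 
 * s4   s4  s4 
   s5   s5  s5 
(> = start, * = accepting)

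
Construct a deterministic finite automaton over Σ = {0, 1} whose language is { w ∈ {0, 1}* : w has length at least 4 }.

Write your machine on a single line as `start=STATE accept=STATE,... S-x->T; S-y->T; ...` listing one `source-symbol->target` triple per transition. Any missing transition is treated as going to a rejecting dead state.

start=A; accept=E,F; A-0->B; A-1->B; B-0->C; B-1->C; C-0->D; C-1->D; D-0->E; D-1->E; E-0->F; E-1->F; F-0->F; F-1->F

We only need to distinguish lengths 0, 1, …, 4, and '>4'. Chain A → B → C → D → E → F on every symbol, with F looping. Accepting states: {E, F}.
With 6 states:
       0  1 
>  A   B  B 
   B   C  C 
   C   D  D 
   D   E  E 
 * E   F  F 
 * F   F  F 
(> = start, * = accepting)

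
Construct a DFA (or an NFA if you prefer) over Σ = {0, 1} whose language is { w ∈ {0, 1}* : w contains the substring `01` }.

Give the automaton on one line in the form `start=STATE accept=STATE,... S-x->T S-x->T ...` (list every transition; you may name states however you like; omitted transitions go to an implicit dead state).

start=s0 accept=s2 s0-0->s1 s0-1->s0 s1-0->s1 s1-1->s2 s2-0->s2 s2-1->s2

Track how much of `01` has been matched so far: state s0 is no progress, s2 is the absorbing accept state reached once `01` has occurred. Intermediate states record partial matches; on a mismatch, fall back to the longest reusable overlap.
3 states suffice.
        0   1  
>  s0   s1  s0 
   s1   s1  s2 
 * s2   s2  s2 
(> = start, * = accepting)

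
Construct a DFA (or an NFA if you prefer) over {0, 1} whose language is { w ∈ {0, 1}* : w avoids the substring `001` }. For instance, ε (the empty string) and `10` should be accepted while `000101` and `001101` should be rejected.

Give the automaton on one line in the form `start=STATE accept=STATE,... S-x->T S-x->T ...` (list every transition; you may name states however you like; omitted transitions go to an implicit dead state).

start=q0 accept=q0,q1,q2 q0-0->q1 q0-1->q0 q1-0->q2 q1-1->q0 q2-0->q2 q2-1->q3 q3-0->q3 q3-1->q3

This is the complement of 'contains `001`'. Use the same substring-matching states — q0 through q3 holding how much of `001` has just been matched — but flip the accepting set: everything except the trap q3 accepts.
A 4-state machine:
        0   1  
>* q0   q1  q0 
 * q1   q2  q0 
 * q2   q2  q3 
   q3   q3  q3 
(> = start, * = accepting)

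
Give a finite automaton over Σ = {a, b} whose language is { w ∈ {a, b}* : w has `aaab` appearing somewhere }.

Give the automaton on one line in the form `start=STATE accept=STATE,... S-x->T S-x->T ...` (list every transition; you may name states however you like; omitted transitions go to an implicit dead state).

States q0..q3 record the length of the longest prefix of `aaab` that matches the current input suffix. Reaching q4 means `aaab` has been seen, and we stay there forever. Accept from q4.
With 5 states:
        a   b  
>  q0   q1  q0 
   q1   q2  q0 
   q2   q3  q0 
   q3   q3  q4 
 * q4   q4  q4 
(> = start, * = accepting)

start=q0 accept=q4 q0-a->q1 q0-b->q0 q1-a->q2 q1-b->q0 q2-a->q3 q2-b->q0 q3-a->q3 q3-b->q4 q4-a->q4 q4-b->q4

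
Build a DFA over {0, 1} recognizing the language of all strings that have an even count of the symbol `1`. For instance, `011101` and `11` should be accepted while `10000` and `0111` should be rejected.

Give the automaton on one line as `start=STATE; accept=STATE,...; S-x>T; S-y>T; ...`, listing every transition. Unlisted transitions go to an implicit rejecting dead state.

start=S0; accept=S0; S0-0>S0; S0-1>S1; S1-0>S1; S1-1>S0

Keep the running count of `1`s modulo 2: each `1` advances along the cycle S0 → S1 → S0 while other symbols loop. Accept at S0.
A 2-state machine:
        0   1  
>* S0   S0  S1 
   S1   S1  S0 
(> = start, * = accepting)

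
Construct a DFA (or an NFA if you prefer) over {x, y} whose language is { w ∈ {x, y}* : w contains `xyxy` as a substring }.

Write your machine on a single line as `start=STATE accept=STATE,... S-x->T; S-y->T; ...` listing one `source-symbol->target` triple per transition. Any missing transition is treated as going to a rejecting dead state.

start=A; accept=E; A-x->B; A-y->A; B-x->B; B-y->C; C-x->D; C-y->A; D-x->B; D-y->E; E-x->E; E-y->E

States A..D record the length of the longest prefix of `xyxy` that matches the current input suffix. Reaching E means `xyxy` has been seen, and we stay there forever. Accept from E.
With 5 states:
       x  y 
>  A   B  A 
   B   B  C 
   C   D  A 
   D   B  E 
 * E   E  E 
(> = start, * = accepting)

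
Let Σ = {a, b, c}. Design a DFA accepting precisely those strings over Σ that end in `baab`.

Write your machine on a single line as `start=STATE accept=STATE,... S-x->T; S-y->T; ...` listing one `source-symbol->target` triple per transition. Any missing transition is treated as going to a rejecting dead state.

start=S0; accept=S4; S0-a->S0; S0-b->S1; S0-c->S0; S1-a->S2; S1-b->S1; S1-c->S0; S2-a->S3; S2-b->S1; S2-c->S0; S3-a->S0; S3-b->S4; S3-c->S0; S4-a->S2; S4-b->S1; S4-c->S0

Let each state record the length of the longest suffix of the input read so far that is also a prefix of `baab`. S1 means the last symbol is `b`; S2 means the last 2 symbols are `ba`; S3 means the last 3 symbols are `baa`; S4 means the last 4 symbols are `baab`. Accept only at S4, where the string currently ends in `baab`.
With 5 states:
        a   b   c  
>  S0   S0  S1  S0 
   S1   S2  S1  S0 
   S2   S3  S1  S0 
   S3   S0  S4  S0 
 * S4   S2  S1  S0 
(> = start, * = accepting)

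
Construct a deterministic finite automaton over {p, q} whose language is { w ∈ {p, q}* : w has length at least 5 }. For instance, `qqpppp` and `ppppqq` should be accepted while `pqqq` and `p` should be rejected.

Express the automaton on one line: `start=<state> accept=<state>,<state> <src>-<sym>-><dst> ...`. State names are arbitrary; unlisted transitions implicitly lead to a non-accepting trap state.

start=A accept=F,G A-p->B A-q->B B-p->C B-q->C C-p->D C-q->D D-p->E D-q->E E-p->F E-q->F F-p->G F-q->G G-p->G G-q->G

Count input length up to 6: every symbol moves from A toward G, which means 'more than 5' and absorbs. Accept from {F, G}.
       p  q 
>  A   B  B 
   B   C  C 
   C   D  D 
   D   E  E 
   E   F  F 
 * F   G  G 
 * G   G  G 
(> = start, * = accepting)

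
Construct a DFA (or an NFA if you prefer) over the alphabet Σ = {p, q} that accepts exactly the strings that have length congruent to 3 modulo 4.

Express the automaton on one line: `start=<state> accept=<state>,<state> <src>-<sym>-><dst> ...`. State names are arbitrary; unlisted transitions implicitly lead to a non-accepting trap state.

Count input length modulo 4: every symbol advances one step around the cycle s0 → s1 → s2 → s3 → s0. Accept at s3.
With 4 states:
        p   q  
>  s0   s1  s1 
   s1   s2  s2 
   s2   s3  s3 
 * s3   s0  s0 
(> = start, * = accepting)

start=s0 accept=s3 s0-p->s1 s0-q->s1 s1-p->s2 s1-q->s2 s2-p->s3 s2-q->s3 s3-p->s0 s3-q->s0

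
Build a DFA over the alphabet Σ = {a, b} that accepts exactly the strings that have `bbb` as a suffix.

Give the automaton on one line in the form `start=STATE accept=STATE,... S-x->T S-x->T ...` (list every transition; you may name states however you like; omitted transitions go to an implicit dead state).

Remember how much of `bbb` the current input suffix matches. State s0 means no match yet; s1 means the last symbol is `b`; s2 means the last 2 symbols are `bb`; s3 means the last 3 symbols are `bbb`. Only s3 accepts. On a mismatch, fall back to the longest proper suffix that is still a prefix of `bbb`.
With 4 states:
        a   b  
>  s0   s0  s1 
   s1   s0  s2 
   s2   s0  s3 
 * s3   s0  s3 
(> = start, * = accepting)

start=s0 accept=s3 s0-a->s0 s0-b->s1 s1-a->s0 s1-b->s2 s2-a->s0 s2-b->s3 s3-a->s0 s3-b->s3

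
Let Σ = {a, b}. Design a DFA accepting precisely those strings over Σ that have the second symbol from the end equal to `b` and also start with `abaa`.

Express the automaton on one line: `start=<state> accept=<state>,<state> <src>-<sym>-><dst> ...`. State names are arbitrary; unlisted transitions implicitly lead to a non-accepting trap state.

start=s0 accept=s7,s8 s0-a->s1 s0-b->s2 s1-a->s2 s1-b->s3 s2-a->s2 s2-b->s2 s3-a->s4 s3-b->s2 s4-a->s5 s4-b->s2 s5-a->s5 s5-b->s6 s6-a->s7 s6-b->s8 s7-a->s5 s7-b->s6 s8-a->s7 s8-b->s8

Handle the two conditions separately and then intersect. The first has 7 states tracking the last 2 symbols read; the second has 6 states tracking whether the input so far still matches the prefix `abaa`. A product state is a pair (one from each), accepting exactly when both do. After merging equivalent states the machine shrinks.
        a   b  
>  s0   s1  s2 
   s1   s2  s3 
   s2   s2  s2 
   s3   s4  s2 
   s4   s5  s2 
   s5   s5  s6 
   s6   s7  s8 
 * s7   s5  s6 
 * s8   s7  s8 
(> = start, * = accepting)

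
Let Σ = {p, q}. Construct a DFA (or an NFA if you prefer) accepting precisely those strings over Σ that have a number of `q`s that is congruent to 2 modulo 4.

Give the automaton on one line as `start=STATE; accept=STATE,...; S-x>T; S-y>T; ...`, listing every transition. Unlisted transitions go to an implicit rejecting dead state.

start=S0; accept=S2; S0-p>S0; S0-q>S1; S1-p>S1; S1-q>S2; S2-p>S2; S2-q>S3; S3-p>S3; S3-q>S0

Keep the running count of `q`s modulo 4: each `q` advances along the cycle S0 → S1 → S2 → S3 → S0 while other symbols loop. Accept at S2.
4 states suffice.
        p   q  
>  S0   S0  S1 
   S1   S1  S2 
 * S2   S2  S3 
   S3   S3  S0 
(> = start, * = accepting)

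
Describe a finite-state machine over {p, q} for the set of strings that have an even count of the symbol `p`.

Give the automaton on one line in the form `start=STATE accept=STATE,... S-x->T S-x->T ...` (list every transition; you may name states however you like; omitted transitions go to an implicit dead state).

The only thing that matters is how many `p`s have appeared, reduced mod 2. Use one state per residue: S0 for 0, …, S1 for 1. Reading `p` moves to the next residue; anything else stays put. S0 is accepting.
With 2 states:
        p   q  
>* S0   S1  S0 
   S1   S0  S1 
(> = start, * = accepting)

start=S0 accept=S0 S0-p->S1 S0-q->S0 S1-p->S0 S1-q->S1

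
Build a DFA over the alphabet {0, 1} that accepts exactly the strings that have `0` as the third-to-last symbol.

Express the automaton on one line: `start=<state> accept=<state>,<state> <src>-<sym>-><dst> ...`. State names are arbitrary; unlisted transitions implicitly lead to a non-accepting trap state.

start=s0 accept=s7,s8,s9,s10 s0-0->s1 s0-1->s2 s1-0->s3 s1-1->s4 s2-0->s5 s2-1->s6 s3-0->s7 s3-1->s8 s4-0->s9 s4-1->s10 s5-0->s11 s5-1->s12 s6-0->s13 s6-1->s14 s7-0->s7 s7-1->s8 s8-0->s9 s8-1->s10 s9-0->s11 s9-1->s12 s10-0->s13 s10-1->s14 s11-0->s7 s11-1->s8 s12-0->s9 s12-1->s10 s13-0->s11 s13-1->s12 s14-0->s13 s14-1->s14

Because acceptance depends on a position counted from the end, the machine has to buffer the most recent 3 symbols. Make each state the string of the last up-to-3 symbols read; on input `x` shift the window left and append `x`. Accept when the buffered window has length 3 and begins with `0`.
A 15-state machine:
          0    1  
>  s0     s1   s2 
   s1     s3   s4 
   s2     s5   s6 
   s3     s7   s8 
   s4     s9  s10 
   s5    s11  s12 
   s6    s13  s14 
 * s7     s7   s8 
 * s8     s9  s10 
 * s9    s11  s12 
 * s10   s13  s14 
   s11    s7   s8 
   s12    s9  s10 
   s13   s11  s12 
   s14   s13  s14 
(> = start, * = accepting)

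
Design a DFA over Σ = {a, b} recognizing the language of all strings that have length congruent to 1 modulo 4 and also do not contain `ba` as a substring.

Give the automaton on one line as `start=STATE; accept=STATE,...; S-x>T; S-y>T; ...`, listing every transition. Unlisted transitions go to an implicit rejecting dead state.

Build one automaton per condition and run them in lockstep. The first has 4 states tracking the input length modulo 4; the second has 3 states tracking partial matches of the forbidden pattern `ba`. A product state is a pair (one from each), accepting exactly when both do. Equivalent product states are then merged.
With 9 states:
        a   b  
>  s0   s1  s2 
 * s1   s3  s4 
 * s2   s5  s4 
   s3   s6  s7 
   s4   s5  s7 
   s5   s5  s5 
   s6   s0  s8 
   s7   s5  s8 
   s8   s5  s2 
(> = start, * = accepting)

start=s0; accept=s1,s2; s0-a>s1; s0-b>s2; s1-a>s3; s1-b>s4; s2-a>s5; s2-b>s4; s3-a>s6; s3-b>s7; s4-a>s5; s4-b>s7; s5-a>s5; s5-b>s5; s6-a>s0; s6-b>s8; s7-a>s5; s7-b>s8; s8-a>s5; s8-b>s2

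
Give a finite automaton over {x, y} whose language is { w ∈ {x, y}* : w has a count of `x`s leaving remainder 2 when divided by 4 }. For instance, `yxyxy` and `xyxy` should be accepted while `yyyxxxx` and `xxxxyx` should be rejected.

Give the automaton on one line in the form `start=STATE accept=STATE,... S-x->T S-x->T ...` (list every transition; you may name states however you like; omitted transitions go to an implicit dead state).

Keep the running count of `x`s modulo 4: each `x` advances along the cycle s0 → s1 → s2 → s3 → s0 while other symbols loop. Accept at s2.
With 4 states:
        x   y  
>  s0   s1  s0 
   s1   s2  s1 
 * s2   s3  s2 
   s3   s0  s3 
(> = start, * = accepting)

start=s0 accept=s2 s0-x->s1 s0-y->s0 s1-x->s2 s1-y->s1 s2-x->s3 s2-y->s2 s3-x->s0 s3-y->s3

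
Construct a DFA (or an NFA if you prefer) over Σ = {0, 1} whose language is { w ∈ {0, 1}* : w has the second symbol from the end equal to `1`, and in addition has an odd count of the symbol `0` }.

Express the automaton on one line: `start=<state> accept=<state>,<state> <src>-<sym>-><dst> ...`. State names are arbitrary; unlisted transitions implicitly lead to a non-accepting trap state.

start=S0 accept=S5,S10 S0-0->S1 S0-1->S2 S1-0->S3 S1-1->S4 S2-0->S5 S2-1->S6 S3-0->S7 S3-1->S8 S4-0->S9 S4-1->S10 S5-0->S3 S5-1->S4 S6-0->S5 S6-1->S6 S7-0->S3 S7-1->S4 S8-0->S5 S8-1->S6 S9-0->S7 S9-1->S8 S10-0->S9 S10-1->S10

Handle the two conditions separately and then intersect. One (7 states) tracks the last 2 symbols read; the other (2 states) tracks the count of `0`s modulo 2. Each combined state is a pair, one component from each; accept when both components accept.
11 states suffice.
          0    1  
>  S0     S1   S2 
   S1     S3   S4 
   S2     S5   S6 
   S3     S7   S8 
   S4     S9  S10 
 * S5     S3   S4 
   S6     S5   S6 
   S7     S3   S4 
   S8     S5   S6 
   S9     S7   S8 
 * S10    S9  S10 
(> = start, * = accepting)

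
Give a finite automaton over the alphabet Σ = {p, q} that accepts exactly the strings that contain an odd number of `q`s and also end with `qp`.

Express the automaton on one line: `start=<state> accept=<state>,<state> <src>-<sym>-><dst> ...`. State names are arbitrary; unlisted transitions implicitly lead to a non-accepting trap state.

start=S0 accept=S2 S0-p->S0 S0-q->S1 S1-p->S2 S1-q->S0 S2-p->S3 S2-q->S0 S3-p->S3 S3-q->S0

Build one automaton per condition and run them in lockstep. The first has 2 states tracking the count of `q`s modulo 2; the second has 3 states tracking how much of the suffix `qp` has currently been matched. A product state is a pair (one from each), accepting exactly when both do. Equivalent product states are then merged.
4 states suffice.
        p   q  
>  S0   S0  S1 
   S1   S2  S0 
 * S2   S3  S0 
   S3   S3  S0 
(> = start, * = accepting)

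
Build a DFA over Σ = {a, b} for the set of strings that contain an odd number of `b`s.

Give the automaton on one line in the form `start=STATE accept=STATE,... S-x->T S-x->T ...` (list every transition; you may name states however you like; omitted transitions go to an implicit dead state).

Keep the running count of `b`s modulo 2: each `b` advances along the cycle S0 → S1 → S0 while other symbols loop. Accept at S1.
A 2-state machine:
        a   b  
>  S0   S0  S1 
 * S1   S1  S0 
(> = start, * = accepting)

start=S0 accept=S1 S0-a->S0 S0-b->S1 S1-a->S1 S1-b->S0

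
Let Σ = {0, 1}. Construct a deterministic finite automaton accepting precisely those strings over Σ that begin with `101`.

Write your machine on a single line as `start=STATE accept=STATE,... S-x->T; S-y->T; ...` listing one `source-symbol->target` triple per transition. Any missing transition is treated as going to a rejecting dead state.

start=q0; accept=q3; q0-0->q4; q0-1->q1; q1-0->q2; q1-1->q4; q2-0->q4; q2-1->q3; q3-0->q3; q3-1->q3; q4-0->q4; q4-1->q4

Walk along `101` while the input agrees: from q0 take `1` to q1, and so on. Any deviation drops to the rejecting sink q4. Once q3 is reached the prefix is confirmed and every continuation is accepted.
A 5-state machine:
        0   1  
>  q0   q4  q1 
   q1   q2  q4 
   q2   q4  q3 
 * q3   q3  q3 
   q4   q4  q4 
(> = start, * = accepting)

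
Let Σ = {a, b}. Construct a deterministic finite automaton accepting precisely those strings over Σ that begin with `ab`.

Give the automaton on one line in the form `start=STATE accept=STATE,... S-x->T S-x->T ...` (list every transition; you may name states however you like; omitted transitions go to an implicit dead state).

Check the first 2 symbols one by one: q0 through q1 record how many have matched `ab` so far; any wrong symbol goes to the dead state q3. After all 2 match we enter the accepting sink q2.
With 4 states:
        a   b  
>  q0   q1  q3 
   q1   q3  q2 
 * q2   q2  q2 
   q3   q3  q3 
(> = start, * = accepting)

start=q0 accept=q2 q0-a->q1 q0-b->q3 q1-a->q3 q1-b->q2 q2-a->q2 q2-b->q2 q3-a->q3 q3-b->q3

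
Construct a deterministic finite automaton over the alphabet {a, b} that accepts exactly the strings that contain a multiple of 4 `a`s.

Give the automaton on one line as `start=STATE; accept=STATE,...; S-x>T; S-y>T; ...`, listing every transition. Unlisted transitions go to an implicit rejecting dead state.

The only thing that matters is how many `a`s have appeared, reduced mod 4. Use one state per residue: s0 for 0, …, s3 for 3. Reading `a` moves to the next residue; anything else stays put. s0 is accepting.
A 4-state machine:
        a   b  
>* s0   s1  s0 
   s1   s2  s1 
   s2   s3  s2 
   s3   s0  s3 
(> = start, * = accepting)

start=s0; accept=s0; s0-a>s1; s0-b>s0; s1-a>s2; s1-b>s1; s2-a>s3; s2-b>s2; s3-a>s0; s3-b>s3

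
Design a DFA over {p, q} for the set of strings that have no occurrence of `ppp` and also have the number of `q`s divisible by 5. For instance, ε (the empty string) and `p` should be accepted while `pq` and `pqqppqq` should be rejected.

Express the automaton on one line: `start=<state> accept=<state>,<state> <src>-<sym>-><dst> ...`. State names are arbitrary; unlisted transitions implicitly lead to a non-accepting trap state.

start=S0 accept=S0,S1,S3 S0-p->S1 S0-q->S2 S1-p->S3 S1-q->S2 S2-p->S4 S2-q->S5 S3-p->S6 S3-q->S2 S4-p->S7 S4-q->S5 S5-p->S8 S5-q->S9 S6-p->S6 S6-q->S6 S7-p->S6 S7-q->S5 S8-p->S10 S8-q->S9 S9-p->S11 S9-q->S12 S10-p->S6 S10-q->S9 S11-p->S13 S11-q->S12 S12-p->S14 S12-q->S0 S13-p->S6 S13-q->S12 S14-p->S15 S14-q->S0 S15-p->S6 S15-q->S0

Build one automaton per condition and run them in lockstep. The first has 4 states tracking partial matches of the forbidden pattern `ppp`; the second has 5 states tracking the count of `q`s modulo 5. A product state is a pair (one from each), accepting exactly when both do. After merging equivalent states the machine shrinks.
16 states suffice.
          p    q  
>* S0     S1   S2 
 * S1     S3   S2 
   S2     S4   S5 
 * S3     S6   S2 
   S4     S7   S5 
   S5     S8   S9 
   S6     S6   S6 
   S7     S6   S5 
   S8    S10   S9 
   S9    S11  S12 
   S10    S6   S9 
   S11   S13  S12 
   S12   S14   S0 
   S13    S6  S12 
   S14   S15   S0 
   S15    S6   S0 
(> = start, * = accepting)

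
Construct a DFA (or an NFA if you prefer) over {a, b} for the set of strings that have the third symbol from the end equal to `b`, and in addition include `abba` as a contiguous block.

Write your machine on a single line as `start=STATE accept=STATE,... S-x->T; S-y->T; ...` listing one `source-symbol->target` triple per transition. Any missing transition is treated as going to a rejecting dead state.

start=q0; accept=q4,q5,q6,q11; q0-a->q1; q0-b->q0; q1-a->q1; q1-b->q2; q2-a->q1; q2-b->q3; q3-a->q4; q3-b->q0; q4-a->q5; q4-b->q6; q5-a->q7; q5-b->q8; q6-a->q9; q6-b->q10; q7-a->q7; q7-b->q8; q8-a->q9; q8-b->q10; q9-a->q5; q9-b->q6; q10-a->q4; q10-b->q11; q11-a->q4; q11-b->q11

Handle the two conditions separately and then intersect. The first has 15 states tracking the last 3 symbols read; the second has 5 states tracking whether and how much of `abba` has been seen. A product state is a pair (one from each), accepting exactly when both do. After merging equivalent states the machine shrinks.
With 12 states:
          a    b  
>  q0     q1   q0 
   q1     q1   q2 
   q2     q1   q3 
   q3     q4   q0 
 * q4     q5   q6 
 * q5     q7   q8 
 * q6     q9  q10 
   q7     q7   q8 
   q8     q9  q10 
   q9     q5   q6 
   q10    q4  q11 
 * q11    q4  q11 
(> = start, * = accepting)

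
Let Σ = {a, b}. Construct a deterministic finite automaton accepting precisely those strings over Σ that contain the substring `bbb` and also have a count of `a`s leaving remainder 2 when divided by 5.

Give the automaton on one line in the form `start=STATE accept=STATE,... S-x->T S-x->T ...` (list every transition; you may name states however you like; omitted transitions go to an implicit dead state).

Run two small machines in parallel and take their product. The first has 4 states tracking whether and how much of `bbb` has been seen; the second has 5 states tracking the count of `a`s modulo 5. A product state is a pair (one from each), accepting exactly when both do.
With 20 states:
          a    b  
>  s0     s1   s2 
   s1     s3   s4 
   s2     s1   s5 
   s3     s6   s7 
   s4     s3   s8 
   s5     s1   s9 
   s6    s10  s11 
   s7     s6  s12 
   s8     s3  s13 
   s9    s13   s9 
   s10    s0  s14 
   s11   s10  s15 
   s12    s6  s16 
   s13   s16  s13 
   s14    s0  s17 
   s15   s10  s18 
 * s16   s18  s16 
   s17    s0  s19 
   s18   s19  s18 
   s19    s9  s19 
(> = start, * = accepting)

start=s0 accept=s16 s0-a->s1 s0-b->s2 s1-a->s3 s1-b->s4 s2-a->s1 s2-b->s5 s3-a->s6 s3-b->s7 s4-a->s3 s4-b->s8 s5-a->s1 s5-b->s9 s6-a->s10 s6-b->s11 s7-a->s6 s7-b->s12 s8-a->s3 s8-b->s13 s9-a->s13 s9-b->s9 s10-a->s0 s10-b->s14 s11-a->s10 s11-b->s15 s12-a->s6 s12-b->s16 s13-a->s16 s13-b->s13 s14-a->s0 s14-b->s17 s15-a->s10 s15-b->s18 s16-a->s18 s16-b->s16 s17-a->s0 s17-b->s19 s18-a->s19 s18-b->s18 s19-a->s9 s19-b->s19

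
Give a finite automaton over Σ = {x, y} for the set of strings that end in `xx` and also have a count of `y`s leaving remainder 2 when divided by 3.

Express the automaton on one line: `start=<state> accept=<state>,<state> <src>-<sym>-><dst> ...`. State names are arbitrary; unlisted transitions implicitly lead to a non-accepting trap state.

Build one automaton per condition and run them in lockstep. The first has 3 states tracking how much of the suffix `xx` has currently been matched; the second has 3 states tracking the count of `y`s modulo 3. A product state is a pair (one from each), accepting exactly when both do. Minimizing collapses redundant product states.
A 5-state machine:
        x   y  
>  q0   q0  q1 
   q1   q1  q2 
   q2   q3  q0 
   q3   q4  q0 
 * q4   q4  q0 
(> = start, * = accepting)

start=q0 accept=q4 q0-x->q0 q0-y->q1 q1-x->q1 q1-y->q2 q2-x->q3 q2-y->q0 q3-x->q4 q3-y->q0 q4-x->q4 q4-y->q0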